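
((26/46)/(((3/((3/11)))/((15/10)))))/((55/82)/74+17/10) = 591630/13118809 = 0.05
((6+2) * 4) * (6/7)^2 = 1152/49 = 23.51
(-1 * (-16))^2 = 256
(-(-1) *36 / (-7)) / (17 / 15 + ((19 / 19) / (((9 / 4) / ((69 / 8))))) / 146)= -52560 / 11851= -4.44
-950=-950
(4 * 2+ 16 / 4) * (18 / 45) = 24 / 5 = 4.80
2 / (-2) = -1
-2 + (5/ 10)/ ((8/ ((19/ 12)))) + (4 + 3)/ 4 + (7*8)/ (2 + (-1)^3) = 10723/ 192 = 55.85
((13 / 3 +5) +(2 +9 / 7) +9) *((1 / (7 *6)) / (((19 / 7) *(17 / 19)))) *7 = 227 / 153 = 1.48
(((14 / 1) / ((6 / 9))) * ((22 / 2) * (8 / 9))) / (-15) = -616 / 45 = -13.69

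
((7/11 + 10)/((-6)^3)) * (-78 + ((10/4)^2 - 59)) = 6799/1056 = 6.44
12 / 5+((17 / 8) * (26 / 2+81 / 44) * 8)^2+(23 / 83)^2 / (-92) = 4244893153033 / 66685520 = 63655.40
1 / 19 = 0.05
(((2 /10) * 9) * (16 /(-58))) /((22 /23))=-828 /1595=-0.52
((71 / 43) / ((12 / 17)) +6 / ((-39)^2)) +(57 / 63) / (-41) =58089557 / 25027548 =2.32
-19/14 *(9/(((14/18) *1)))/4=-1539/392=-3.93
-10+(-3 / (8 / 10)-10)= -95 / 4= -23.75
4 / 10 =2 / 5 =0.40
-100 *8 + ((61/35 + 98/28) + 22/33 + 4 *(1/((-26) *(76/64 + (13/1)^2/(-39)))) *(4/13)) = -4255442281/5358990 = -794.08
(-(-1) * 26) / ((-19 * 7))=-26 / 133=-0.20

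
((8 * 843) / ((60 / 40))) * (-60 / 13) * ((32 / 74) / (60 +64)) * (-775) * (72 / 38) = 971136000 / 9139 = 106262.83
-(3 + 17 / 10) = -4.70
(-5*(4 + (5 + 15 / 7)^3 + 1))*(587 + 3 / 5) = -372288670 / 343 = -1085389.71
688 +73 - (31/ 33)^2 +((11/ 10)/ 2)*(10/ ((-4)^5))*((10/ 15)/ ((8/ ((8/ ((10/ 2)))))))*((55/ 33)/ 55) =760.12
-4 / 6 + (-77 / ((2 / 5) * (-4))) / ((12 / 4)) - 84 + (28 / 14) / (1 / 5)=-469 / 8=-58.62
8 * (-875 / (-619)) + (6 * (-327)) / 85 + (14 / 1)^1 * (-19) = -14615068 / 52615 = -277.77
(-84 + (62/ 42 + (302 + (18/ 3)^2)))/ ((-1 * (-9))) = 5365/ 189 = 28.39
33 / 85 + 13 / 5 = 254 / 85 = 2.99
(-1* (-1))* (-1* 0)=0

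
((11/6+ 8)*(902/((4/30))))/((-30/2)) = -26609/6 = -4434.83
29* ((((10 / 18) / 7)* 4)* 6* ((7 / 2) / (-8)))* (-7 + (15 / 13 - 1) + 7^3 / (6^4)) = 16078325 / 101088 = 159.05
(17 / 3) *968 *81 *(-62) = -27547344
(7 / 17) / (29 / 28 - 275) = -196 / 130407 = -0.00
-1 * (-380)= 380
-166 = -166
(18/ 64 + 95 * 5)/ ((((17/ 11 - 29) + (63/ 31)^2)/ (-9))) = 1446969051/ 7890016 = 183.39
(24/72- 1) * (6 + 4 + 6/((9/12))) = -12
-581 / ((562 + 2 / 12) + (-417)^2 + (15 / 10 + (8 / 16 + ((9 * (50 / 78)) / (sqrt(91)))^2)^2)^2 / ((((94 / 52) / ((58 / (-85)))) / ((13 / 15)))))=-15365567147758988533100 / 4613624230763589797869983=-0.00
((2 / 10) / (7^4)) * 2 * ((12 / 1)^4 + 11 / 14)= 3.45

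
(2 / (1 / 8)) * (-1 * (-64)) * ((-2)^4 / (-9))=-16384 / 9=-1820.44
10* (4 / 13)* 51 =2040 / 13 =156.92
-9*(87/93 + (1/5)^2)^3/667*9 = -0.11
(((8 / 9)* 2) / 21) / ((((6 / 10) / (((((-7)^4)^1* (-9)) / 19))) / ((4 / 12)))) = -27440 / 513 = -53.49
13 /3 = 4.33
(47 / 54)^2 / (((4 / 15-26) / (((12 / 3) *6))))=-11045 / 15633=-0.71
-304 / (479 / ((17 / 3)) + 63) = -2.06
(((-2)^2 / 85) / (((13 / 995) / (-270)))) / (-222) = 35820 / 8177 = 4.38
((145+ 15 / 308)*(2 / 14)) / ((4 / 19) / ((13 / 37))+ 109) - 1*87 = -86.81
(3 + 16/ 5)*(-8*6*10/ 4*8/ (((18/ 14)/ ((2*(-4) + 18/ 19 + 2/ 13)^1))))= 31936.78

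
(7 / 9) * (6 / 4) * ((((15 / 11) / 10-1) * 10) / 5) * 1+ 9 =461 / 66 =6.98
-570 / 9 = -190 / 3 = -63.33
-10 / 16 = -5 / 8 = -0.62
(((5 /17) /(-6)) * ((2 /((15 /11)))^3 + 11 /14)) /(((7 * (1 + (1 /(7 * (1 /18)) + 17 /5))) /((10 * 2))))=-186197 /2351916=-0.08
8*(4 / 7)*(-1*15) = -480 / 7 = -68.57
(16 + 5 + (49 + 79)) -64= 85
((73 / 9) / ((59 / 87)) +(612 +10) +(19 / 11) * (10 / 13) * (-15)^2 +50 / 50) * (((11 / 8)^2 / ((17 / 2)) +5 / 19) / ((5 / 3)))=59320148223 / 218012080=272.10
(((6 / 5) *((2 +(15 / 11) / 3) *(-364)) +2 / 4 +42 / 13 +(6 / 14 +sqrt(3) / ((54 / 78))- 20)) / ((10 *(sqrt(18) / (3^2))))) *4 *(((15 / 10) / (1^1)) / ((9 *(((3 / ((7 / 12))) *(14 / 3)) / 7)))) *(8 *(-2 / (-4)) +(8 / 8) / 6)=sqrt(2) *(-98016669 +130130 *sqrt(3)) / 741312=-186.56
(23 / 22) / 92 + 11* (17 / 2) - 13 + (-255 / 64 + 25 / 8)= 56075 / 704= 79.65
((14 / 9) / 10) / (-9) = -7 / 405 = -0.02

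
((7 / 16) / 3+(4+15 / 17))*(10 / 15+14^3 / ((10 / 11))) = 92904229 / 6120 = 15180.43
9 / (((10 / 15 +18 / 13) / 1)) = 351 / 80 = 4.39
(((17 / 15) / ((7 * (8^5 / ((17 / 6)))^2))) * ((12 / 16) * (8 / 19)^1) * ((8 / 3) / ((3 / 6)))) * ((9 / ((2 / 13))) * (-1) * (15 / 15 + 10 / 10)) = -63869 / 267764367360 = -0.00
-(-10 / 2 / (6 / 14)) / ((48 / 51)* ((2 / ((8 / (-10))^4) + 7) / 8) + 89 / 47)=3.54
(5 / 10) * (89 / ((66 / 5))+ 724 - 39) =45655 / 132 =345.87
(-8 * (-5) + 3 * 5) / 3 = 55 / 3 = 18.33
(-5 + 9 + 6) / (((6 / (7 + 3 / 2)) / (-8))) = -340 / 3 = -113.33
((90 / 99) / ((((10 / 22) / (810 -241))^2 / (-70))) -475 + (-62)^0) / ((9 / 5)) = -498594310 / 9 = -55399367.78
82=82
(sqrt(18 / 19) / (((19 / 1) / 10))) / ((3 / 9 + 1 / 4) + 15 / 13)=4680 * sqrt(38) / 97831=0.29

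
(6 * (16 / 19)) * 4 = 384 / 19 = 20.21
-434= -434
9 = 9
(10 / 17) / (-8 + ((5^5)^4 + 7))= 5 / 810623168945304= 0.00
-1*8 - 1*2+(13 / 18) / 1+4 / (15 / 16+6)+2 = -6.70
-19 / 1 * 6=-114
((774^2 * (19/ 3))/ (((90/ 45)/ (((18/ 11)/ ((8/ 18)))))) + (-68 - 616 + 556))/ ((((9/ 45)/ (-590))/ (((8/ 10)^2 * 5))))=-725276040160/ 11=-65934185469.09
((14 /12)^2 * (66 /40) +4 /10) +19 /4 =355 /48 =7.40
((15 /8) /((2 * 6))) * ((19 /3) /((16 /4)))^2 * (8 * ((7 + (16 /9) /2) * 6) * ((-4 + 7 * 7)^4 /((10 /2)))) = 3892708125 /32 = 121647128.91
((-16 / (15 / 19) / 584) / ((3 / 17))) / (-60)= 0.00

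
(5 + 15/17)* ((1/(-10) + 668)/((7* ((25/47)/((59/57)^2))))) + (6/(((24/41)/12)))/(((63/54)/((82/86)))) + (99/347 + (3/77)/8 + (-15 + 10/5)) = 1218.33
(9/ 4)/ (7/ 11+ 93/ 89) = 8811/ 6584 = 1.34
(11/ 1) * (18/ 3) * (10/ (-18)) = -110/ 3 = -36.67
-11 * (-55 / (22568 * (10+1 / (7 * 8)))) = 55 / 20553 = 0.00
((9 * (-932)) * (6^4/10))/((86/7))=-19023984/215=-88483.65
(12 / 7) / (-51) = -0.03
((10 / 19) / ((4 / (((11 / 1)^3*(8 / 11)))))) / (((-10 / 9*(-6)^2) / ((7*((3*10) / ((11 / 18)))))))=-20790 / 19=-1094.21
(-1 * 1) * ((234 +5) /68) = -239 /68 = -3.51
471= 471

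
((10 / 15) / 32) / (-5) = -1 / 240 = -0.00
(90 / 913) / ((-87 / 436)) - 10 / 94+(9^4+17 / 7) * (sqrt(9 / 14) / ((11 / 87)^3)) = -747145 / 1244419+45381392748 * sqrt(14) / 65219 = 2603560.07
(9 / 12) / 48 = 1 / 64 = 0.02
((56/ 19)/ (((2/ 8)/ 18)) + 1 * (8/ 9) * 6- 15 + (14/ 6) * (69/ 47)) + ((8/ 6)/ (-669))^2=740881752224/ 3597047757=205.97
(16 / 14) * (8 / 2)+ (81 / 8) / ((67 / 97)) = 72151 / 3752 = 19.23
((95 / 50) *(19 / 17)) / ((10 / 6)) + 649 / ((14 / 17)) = 2348303 / 2975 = 789.35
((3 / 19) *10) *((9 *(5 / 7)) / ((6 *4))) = 225 / 532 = 0.42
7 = 7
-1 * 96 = -96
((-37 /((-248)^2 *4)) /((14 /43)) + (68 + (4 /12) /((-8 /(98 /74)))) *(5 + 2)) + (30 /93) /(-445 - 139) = 13273660108127 /27908547072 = 475.61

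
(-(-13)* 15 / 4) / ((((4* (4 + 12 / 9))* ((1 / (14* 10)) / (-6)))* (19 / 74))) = -2272725 / 304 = -7476.07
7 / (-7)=-1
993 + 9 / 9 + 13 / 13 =995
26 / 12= 2.17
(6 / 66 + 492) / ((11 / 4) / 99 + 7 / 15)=974340 / 979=995.24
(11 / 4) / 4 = 11 / 16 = 0.69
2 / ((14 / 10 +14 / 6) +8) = 15 / 88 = 0.17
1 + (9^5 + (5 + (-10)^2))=59155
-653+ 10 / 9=-5867 / 9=-651.89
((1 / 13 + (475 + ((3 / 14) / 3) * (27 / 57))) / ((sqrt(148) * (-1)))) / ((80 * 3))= -1642933 * sqrt(37) / 61414080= -0.16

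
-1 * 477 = -477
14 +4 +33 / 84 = 515 / 28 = 18.39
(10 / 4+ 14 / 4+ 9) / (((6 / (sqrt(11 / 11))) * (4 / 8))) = 5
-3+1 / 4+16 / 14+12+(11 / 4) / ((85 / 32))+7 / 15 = 84929 / 7140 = 11.89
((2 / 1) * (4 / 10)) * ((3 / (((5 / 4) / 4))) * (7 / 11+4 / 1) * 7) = 68544 / 275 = 249.25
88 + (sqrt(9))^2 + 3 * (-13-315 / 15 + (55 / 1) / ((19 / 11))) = 1720 / 19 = 90.53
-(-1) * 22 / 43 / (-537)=-22 / 23091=-0.00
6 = 6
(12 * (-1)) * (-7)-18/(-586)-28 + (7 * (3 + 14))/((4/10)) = 207169/586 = 353.53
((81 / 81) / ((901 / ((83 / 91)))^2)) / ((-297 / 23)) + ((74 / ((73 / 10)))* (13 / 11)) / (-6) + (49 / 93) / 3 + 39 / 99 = -6448097561530979 / 4518282382604991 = -1.43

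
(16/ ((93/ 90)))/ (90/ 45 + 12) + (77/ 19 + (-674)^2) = 1873001217/ 4123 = 454281.16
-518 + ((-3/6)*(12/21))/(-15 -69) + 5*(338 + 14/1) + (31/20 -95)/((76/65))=51930989/44688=1162.08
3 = 3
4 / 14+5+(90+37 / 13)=8930 / 91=98.13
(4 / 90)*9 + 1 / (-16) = 27 / 80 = 0.34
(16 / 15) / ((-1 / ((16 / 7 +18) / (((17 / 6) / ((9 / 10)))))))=-20448 / 2975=-6.87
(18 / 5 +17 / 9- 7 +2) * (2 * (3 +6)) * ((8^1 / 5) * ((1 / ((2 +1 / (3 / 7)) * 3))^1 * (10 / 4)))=176 / 65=2.71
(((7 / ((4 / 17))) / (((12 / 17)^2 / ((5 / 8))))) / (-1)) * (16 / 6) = -171955 / 1728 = -99.51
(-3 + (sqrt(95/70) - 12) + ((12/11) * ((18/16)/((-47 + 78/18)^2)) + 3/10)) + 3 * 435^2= sqrt(266)/14 + 1023060100287/1802240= 567661.47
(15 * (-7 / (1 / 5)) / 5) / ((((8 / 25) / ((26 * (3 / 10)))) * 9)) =-2275 / 8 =-284.38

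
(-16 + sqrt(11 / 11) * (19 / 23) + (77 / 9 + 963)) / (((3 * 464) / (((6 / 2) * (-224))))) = -2771594 / 6003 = -461.70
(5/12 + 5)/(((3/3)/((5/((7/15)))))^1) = 1625/28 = 58.04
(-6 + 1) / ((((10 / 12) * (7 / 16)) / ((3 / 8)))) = -36 / 7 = -5.14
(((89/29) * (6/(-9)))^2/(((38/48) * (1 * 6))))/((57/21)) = 887152/2732409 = 0.32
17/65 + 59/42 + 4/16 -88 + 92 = 32303/5460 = 5.92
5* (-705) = -3525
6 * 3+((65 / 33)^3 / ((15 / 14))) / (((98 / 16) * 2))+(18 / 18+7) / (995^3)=13814282232039166 / 743413351440375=18.58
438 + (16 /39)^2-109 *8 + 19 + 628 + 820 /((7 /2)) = 4764043 /10647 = 447.45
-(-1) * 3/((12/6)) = 3/2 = 1.50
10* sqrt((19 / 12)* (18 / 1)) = 5* sqrt(114) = 53.39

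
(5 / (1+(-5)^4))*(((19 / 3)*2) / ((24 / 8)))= 95 / 2817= 0.03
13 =13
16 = 16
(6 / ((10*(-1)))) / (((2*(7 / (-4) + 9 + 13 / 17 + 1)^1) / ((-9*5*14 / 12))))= 1071 / 613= 1.75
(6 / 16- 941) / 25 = -301 / 8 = -37.62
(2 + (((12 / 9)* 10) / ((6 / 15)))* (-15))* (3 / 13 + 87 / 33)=-204180 / 143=-1427.83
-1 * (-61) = 61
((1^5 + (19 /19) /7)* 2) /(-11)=-16 /77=-0.21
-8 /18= -4 /9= -0.44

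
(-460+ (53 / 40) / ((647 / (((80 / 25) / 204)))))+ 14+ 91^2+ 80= 13058562803 / 1649850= 7915.00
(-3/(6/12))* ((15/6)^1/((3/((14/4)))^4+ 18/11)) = -6.89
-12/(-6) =2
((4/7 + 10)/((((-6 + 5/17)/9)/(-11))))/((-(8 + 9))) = -7326/679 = -10.79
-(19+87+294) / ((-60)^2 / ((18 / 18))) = -1 / 9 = -0.11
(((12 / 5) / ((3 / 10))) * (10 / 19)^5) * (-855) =-36000000 / 130321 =-276.24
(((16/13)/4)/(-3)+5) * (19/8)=3629/312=11.63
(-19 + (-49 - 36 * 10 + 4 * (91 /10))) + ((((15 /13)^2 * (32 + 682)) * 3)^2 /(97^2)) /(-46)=-12682696546516 /30904001635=-410.39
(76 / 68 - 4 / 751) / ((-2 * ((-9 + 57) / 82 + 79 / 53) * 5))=-30858773 / 575919370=-0.05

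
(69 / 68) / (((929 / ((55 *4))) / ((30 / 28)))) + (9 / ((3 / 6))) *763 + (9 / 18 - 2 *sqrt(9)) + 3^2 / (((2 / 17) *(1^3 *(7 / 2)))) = 1520144195 / 110551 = 13750.61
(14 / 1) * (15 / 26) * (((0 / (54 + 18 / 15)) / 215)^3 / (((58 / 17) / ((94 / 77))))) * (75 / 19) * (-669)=0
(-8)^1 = -8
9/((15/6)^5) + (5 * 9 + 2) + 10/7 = 1061391/21875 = 48.52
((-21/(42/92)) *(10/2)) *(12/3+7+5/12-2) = -12995/6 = -2165.83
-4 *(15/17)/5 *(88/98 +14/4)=-3.10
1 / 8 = 0.12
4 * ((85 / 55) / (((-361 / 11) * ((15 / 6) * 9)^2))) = -272 / 731025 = -0.00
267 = 267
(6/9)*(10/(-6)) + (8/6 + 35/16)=2.41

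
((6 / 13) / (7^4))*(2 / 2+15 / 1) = 96 / 31213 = 0.00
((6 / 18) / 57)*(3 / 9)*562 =562 / 513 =1.10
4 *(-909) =-3636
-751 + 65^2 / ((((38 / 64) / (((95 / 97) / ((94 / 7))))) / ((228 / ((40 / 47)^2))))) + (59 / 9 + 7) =141972776 / 873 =162626.32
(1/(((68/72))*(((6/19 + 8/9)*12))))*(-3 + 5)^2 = 513/1751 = 0.29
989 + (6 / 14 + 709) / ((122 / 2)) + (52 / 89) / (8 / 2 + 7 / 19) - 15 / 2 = 6266002223 / 6308498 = 993.26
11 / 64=0.17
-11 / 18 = -0.61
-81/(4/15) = -303.75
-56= -56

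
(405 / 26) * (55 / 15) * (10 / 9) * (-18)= -14850 / 13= -1142.31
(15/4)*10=75/2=37.50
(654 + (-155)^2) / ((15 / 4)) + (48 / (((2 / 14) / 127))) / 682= 33982196 / 5115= 6643.64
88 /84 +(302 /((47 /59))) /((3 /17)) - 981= 1153129 /987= 1168.32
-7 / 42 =-1 / 6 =-0.17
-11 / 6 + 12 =61 / 6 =10.17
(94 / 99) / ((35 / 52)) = 4888 / 3465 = 1.41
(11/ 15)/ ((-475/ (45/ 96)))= -11/ 15200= -0.00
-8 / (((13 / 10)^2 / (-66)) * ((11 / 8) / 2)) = 76800 / 169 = 454.44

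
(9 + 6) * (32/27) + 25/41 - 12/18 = 6539/369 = 17.72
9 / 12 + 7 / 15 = 73 / 60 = 1.22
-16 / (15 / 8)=-128 / 15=-8.53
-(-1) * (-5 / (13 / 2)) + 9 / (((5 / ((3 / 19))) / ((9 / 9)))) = -599 / 1235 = -0.49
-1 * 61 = -61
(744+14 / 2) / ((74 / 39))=29289 / 74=395.80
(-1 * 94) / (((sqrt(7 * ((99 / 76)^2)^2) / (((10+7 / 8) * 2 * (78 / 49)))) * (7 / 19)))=-1944553936 * sqrt(7) / 2614689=-1967.66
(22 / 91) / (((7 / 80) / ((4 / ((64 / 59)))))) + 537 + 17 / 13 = 349392 / 637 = 548.50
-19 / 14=-1.36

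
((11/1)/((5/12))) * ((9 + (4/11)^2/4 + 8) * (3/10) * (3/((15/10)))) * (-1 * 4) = -296784/275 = -1079.21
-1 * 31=-31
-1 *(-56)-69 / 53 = 2899 / 53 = 54.70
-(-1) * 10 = 10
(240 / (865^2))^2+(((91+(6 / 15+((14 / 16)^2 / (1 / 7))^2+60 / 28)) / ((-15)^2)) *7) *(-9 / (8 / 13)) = -204108268893961767 / 3668971687936000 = -55.63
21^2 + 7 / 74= 32641 / 74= 441.09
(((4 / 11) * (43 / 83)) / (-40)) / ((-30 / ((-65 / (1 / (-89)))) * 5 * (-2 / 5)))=-49751 / 109560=-0.45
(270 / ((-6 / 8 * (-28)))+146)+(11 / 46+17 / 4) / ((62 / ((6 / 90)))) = 95145611 / 598920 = 158.86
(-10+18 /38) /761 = -0.01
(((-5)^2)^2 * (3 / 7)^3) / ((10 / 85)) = 286875 / 686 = 418.19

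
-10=-10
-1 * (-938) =938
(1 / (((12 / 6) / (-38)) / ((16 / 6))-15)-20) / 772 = -11453 / 440619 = -0.03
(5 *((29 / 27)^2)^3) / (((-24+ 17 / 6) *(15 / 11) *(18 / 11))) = -71973621841 / 442821618927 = -0.16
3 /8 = 0.38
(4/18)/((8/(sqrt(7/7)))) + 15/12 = 23/18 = 1.28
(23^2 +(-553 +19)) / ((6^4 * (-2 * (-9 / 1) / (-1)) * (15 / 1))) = 1 / 69984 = 0.00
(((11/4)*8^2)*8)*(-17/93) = -23936/93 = -257.38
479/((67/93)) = 44547/67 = 664.88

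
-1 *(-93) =93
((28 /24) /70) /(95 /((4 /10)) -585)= -1 /20850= -0.00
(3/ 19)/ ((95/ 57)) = 9/ 95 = 0.09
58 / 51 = 1.14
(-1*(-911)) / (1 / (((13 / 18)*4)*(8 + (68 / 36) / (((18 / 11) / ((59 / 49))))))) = 882741691 / 35721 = 24712.12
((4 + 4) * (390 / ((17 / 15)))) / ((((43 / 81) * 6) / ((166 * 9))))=943909200 / 731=1291257.46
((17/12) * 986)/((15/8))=744.98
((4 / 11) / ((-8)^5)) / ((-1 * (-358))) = -1 / 32260096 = -0.00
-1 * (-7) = 7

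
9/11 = 0.82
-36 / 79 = -0.46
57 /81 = 19 /27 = 0.70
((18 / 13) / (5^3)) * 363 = 6534 / 1625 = 4.02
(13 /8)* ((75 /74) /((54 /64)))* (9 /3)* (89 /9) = 57850 /999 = 57.91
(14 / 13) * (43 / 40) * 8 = 9.26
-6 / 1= -6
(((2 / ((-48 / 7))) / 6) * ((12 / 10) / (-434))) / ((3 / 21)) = 7 / 7440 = 0.00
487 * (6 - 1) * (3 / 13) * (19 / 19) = 7305 / 13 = 561.92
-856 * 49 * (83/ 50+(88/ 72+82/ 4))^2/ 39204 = -290232776806/ 496175625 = -584.94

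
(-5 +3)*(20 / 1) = -40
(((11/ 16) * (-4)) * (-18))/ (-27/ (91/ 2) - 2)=-9009/ 472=-19.09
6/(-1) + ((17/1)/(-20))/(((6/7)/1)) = -839/120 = -6.99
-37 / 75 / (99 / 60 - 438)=148 / 130905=0.00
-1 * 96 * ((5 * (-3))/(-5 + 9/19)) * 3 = -41040/43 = -954.42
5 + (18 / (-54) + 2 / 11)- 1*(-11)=523 / 33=15.85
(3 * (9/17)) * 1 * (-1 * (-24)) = 648/17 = 38.12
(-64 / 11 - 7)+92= 871 / 11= 79.18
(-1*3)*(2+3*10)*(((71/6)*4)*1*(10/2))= -22720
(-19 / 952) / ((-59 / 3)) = 0.00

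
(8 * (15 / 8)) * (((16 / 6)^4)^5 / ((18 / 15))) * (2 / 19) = 28823037615171174400 / 66248903619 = 435071918.79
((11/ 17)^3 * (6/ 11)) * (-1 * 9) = -6534/ 4913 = -1.33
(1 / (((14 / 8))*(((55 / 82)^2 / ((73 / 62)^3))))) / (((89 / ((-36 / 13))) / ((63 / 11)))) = -423751549896 / 1146928922425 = -0.37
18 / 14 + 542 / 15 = 3929 / 105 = 37.42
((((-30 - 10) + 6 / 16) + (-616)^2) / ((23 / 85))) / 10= 51600627 / 368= 140219.10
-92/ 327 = -0.28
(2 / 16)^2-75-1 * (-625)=35201 / 64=550.02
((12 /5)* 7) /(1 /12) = 1008 /5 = 201.60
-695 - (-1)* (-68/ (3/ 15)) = -1035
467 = 467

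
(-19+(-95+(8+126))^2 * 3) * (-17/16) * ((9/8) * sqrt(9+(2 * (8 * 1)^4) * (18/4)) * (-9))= 293301 * sqrt(4097)/2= 9386777.64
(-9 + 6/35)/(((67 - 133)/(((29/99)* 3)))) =2987/25410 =0.12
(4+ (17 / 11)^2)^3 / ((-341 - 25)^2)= 461889917 / 237311225316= 0.00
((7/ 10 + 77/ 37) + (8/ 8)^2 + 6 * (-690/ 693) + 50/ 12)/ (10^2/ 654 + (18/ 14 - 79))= -9193823/ 361289830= -0.03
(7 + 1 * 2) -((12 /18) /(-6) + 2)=7.11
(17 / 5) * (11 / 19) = 187 / 95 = 1.97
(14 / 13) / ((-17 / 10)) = -140 / 221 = -0.63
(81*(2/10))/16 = 81/80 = 1.01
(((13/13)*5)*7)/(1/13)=455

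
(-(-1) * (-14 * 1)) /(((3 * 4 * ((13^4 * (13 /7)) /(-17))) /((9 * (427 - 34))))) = 982107 /742586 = 1.32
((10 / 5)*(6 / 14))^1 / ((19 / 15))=90 / 133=0.68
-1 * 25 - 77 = -102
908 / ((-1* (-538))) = 1.69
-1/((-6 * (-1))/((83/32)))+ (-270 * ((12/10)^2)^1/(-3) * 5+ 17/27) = 1120085/1728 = 648.20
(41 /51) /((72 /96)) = 164 /153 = 1.07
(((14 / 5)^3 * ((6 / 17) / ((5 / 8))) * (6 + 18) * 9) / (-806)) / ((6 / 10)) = -4741632 / 856375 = -5.54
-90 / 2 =-45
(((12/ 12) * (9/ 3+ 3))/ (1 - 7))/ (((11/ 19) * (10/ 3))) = -57/ 110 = -0.52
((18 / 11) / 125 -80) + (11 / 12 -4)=-1370659 / 16500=-83.07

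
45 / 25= 9 / 5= 1.80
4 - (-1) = 5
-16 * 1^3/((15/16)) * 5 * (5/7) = -1280/21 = -60.95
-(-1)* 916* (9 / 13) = 634.15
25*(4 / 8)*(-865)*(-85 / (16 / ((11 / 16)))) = 20219375 / 512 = 39490.97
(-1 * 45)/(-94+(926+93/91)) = -819/15161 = -0.05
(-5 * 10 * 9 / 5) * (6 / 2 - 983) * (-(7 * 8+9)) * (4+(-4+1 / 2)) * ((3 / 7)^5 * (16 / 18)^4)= -26624000 / 1029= -25873.66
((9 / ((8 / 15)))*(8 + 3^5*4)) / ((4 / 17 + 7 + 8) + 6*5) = 365.59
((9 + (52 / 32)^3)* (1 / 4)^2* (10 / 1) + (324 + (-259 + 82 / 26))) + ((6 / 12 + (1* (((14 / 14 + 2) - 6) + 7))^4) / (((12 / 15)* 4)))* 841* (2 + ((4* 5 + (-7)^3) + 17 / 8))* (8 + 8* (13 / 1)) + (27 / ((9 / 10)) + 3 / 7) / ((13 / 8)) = -897373425475629 / 372736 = -2407530867.63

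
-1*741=-741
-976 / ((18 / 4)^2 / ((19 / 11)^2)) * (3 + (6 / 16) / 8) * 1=-1431365 / 3267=-438.13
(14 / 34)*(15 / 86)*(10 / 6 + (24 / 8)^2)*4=2240 / 731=3.06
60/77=0.78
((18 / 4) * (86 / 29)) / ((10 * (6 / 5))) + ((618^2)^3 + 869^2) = 6462325657923013589 / 116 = 55709703947612186.11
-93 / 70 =-1.33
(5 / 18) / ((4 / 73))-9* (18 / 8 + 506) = -328981 / 72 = -4569.18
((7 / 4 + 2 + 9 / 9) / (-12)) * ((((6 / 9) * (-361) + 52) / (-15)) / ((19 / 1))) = -283 / 1080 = -0.26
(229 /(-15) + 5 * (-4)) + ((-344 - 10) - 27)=-6244 /15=-416.27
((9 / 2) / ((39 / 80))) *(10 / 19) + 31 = 8857 / 247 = 35.86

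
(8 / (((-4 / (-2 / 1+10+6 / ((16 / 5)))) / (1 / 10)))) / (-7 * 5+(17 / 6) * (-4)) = 237 / 5560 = 0.04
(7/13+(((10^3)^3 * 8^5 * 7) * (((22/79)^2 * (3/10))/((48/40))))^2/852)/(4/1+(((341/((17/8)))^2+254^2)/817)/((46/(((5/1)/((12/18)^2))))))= 27191162951673415991296630759411908843658/36338269769097172773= 748278966622603248282.15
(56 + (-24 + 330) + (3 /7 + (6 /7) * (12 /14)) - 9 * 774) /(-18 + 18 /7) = 323539 /756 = 427.96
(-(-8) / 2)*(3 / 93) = 4 / 31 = 0.13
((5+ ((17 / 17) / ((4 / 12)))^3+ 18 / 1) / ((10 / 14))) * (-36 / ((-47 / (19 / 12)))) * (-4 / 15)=-1064 / 47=-22.64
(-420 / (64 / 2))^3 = -2260.99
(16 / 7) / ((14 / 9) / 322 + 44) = 3312 / 63763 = 0.05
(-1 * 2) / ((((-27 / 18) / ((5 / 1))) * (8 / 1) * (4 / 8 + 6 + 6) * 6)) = 1 / 90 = 0.01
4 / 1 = 4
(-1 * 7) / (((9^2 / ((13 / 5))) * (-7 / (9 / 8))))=13 / 360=0.04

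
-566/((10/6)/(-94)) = 159612/5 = 31922.40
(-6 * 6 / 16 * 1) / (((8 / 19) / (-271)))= 46341 / 32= 1448.16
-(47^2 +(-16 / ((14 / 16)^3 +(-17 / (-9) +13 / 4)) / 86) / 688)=-109328229943 / 49492183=-2209.00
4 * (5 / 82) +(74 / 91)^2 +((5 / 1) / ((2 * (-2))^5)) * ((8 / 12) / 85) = 8024556991 / 8865572352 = 0.91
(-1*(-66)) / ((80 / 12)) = 99 / 10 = 9.90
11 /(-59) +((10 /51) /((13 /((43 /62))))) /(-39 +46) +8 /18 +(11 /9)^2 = 401838499 /229186503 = 1.75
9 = 9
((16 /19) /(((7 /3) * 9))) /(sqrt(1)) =16 /399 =0.04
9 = 9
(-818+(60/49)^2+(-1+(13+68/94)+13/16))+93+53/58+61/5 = -182439084917/261805040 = -696.85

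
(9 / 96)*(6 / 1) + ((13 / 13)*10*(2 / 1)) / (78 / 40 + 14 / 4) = 7381 / 1744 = 4.23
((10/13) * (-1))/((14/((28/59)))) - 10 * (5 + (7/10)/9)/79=-364739/545337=-0.67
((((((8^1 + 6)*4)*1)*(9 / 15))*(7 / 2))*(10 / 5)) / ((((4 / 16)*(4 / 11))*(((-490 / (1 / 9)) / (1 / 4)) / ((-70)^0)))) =-0.15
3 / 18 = 1 / 6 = 0.17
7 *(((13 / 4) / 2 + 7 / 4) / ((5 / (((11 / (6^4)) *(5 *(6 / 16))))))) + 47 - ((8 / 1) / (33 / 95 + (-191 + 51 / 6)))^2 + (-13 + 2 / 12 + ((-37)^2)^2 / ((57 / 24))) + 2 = 55171671368172619781 / 69912191198208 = 789156.66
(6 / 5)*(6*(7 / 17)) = 252 / 85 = 2.96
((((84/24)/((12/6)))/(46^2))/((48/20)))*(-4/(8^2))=-35/1625088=-0.00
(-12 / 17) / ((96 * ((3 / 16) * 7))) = -2 / 357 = -0.01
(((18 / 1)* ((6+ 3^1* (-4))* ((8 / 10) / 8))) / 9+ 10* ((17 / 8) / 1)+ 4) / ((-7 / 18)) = -4329 / 70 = -61.84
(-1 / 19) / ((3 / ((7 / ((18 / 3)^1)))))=-0.02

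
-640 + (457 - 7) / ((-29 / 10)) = -795.17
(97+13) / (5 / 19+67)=1045 / 639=1.64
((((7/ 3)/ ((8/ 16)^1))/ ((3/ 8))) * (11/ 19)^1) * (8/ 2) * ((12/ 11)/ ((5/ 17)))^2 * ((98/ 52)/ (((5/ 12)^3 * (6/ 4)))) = 6886.12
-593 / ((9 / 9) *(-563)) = 593 / 563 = 1.05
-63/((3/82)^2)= -47068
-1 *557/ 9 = -557/ 9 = -61.89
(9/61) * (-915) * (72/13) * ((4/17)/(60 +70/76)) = -295488/102323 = -2.89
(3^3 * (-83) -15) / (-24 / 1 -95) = 18.96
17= 17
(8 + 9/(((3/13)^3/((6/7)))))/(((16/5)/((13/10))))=28925/112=258.26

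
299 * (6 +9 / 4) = 9867 / 4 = 2466.75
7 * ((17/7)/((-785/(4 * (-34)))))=2.95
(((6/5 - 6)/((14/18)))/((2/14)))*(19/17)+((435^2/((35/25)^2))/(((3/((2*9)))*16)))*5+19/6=18090130861/99960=180973.70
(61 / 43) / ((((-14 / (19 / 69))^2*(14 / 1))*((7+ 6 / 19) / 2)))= 418399 / 39042313884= 0.00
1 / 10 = 0.10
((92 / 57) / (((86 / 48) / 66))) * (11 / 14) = 267168 / 5719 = 46.72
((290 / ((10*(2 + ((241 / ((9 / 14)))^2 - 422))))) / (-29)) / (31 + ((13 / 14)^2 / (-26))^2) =-55566 / 241374600757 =-0.00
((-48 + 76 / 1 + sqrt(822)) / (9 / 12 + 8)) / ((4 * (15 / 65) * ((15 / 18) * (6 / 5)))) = 52 / 15 + 13 * sqrt(822) / 105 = 7.02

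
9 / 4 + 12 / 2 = 33 / 4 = 8.25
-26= -26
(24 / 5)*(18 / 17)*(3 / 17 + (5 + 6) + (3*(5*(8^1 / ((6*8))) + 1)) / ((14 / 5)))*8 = 1080864 / 2023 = 534.29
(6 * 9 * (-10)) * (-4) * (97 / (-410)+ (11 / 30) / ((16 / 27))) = 67689 / 82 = 825.48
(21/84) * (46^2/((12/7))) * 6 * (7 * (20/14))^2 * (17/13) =3147550/13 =242119.23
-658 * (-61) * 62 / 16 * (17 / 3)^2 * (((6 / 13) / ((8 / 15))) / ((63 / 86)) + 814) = 3810770863439 / 936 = 4071336392.56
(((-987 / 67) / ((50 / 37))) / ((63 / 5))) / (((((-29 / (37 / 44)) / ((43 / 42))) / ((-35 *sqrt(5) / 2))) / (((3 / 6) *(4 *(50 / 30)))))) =-13833745 *sqrt(5) / 9233136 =-3.35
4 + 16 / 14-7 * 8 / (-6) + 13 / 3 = 395 / 21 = 18.81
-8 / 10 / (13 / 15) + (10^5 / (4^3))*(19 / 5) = 154351 / 26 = 5936.58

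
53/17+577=9862/17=580.12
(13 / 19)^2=0.47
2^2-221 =-217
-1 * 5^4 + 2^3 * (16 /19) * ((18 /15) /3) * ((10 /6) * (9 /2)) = -11491 /19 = -604.79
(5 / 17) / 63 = 5 / 1071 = 0.00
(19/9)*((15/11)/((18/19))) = 1805/594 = 3.04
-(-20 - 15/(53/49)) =1795/53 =33.87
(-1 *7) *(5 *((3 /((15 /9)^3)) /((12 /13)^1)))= -2457 /100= -24.57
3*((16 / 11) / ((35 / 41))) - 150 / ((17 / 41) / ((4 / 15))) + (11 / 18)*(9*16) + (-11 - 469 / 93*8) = -33296887 / 608685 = -54.70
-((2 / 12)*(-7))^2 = -49 / 36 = -1.36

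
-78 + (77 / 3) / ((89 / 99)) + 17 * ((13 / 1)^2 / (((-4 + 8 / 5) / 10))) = -6418831 / 534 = -12020.28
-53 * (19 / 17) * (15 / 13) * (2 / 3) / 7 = -10070 / 1547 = -6.51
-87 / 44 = -1.98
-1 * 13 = -13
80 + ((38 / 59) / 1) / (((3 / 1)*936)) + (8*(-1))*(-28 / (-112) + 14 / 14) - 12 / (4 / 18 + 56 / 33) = 501656621 / 7869420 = 63.75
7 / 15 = 0.47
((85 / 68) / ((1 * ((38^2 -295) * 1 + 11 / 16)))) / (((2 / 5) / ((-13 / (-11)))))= 10 / 3113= 0.00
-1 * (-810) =810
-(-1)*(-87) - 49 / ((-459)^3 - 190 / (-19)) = -8413123454 / 96702569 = -87.00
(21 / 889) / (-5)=-0.00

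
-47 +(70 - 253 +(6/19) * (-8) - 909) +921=-4190/19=-220.53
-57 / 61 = -0.93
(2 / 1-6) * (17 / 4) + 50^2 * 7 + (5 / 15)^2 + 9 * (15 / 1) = 17618.11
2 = 2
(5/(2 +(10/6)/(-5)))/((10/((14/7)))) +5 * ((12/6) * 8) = 403/5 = 80.60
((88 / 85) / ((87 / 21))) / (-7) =-88 / 2465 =-0.04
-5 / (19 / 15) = -75 / 19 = -3.95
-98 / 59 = -1.66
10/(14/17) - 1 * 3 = 64/7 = 9.14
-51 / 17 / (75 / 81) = -81 / 25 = -3.24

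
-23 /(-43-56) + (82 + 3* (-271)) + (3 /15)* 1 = -361631 /495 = -730.57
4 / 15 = 0.27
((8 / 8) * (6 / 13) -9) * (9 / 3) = -333 / 13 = -25.62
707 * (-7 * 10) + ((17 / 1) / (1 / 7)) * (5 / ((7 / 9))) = -48725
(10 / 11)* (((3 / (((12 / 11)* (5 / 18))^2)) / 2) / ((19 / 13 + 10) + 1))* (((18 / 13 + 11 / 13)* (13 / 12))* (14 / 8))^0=143 / 120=1.19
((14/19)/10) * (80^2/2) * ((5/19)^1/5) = 4480/361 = 12.41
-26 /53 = -0.49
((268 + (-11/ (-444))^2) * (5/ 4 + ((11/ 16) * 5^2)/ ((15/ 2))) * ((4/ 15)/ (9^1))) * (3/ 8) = 898153673/ 85162752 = 10.55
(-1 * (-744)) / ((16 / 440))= 20460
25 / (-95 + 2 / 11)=-275 / 1043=-0.26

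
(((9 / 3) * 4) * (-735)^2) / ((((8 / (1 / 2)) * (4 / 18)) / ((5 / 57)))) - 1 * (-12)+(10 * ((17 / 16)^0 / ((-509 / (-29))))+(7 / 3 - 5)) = 37123859419 / 232104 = 159944.94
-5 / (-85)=1 / 17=0.06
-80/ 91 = -0.88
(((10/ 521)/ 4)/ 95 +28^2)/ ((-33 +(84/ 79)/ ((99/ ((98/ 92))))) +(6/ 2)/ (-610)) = -283861254075465/ 11945879118347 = -23.76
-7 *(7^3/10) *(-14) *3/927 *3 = 16807/515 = 32.63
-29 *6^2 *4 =-4176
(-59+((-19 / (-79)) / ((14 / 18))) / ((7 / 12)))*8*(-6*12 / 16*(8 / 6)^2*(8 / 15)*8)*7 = 927076352 / 8295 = 111763.27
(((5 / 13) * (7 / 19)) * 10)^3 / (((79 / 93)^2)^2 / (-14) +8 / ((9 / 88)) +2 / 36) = 22450910950125000 / 617380328899242649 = 0.04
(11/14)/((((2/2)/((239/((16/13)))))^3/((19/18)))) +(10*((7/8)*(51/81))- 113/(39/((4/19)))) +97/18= 4645034987757751/764854272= 6073098.05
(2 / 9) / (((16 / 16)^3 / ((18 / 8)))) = 1 / 2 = 0.50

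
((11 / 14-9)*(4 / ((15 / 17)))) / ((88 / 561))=-6647 / 28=-237.39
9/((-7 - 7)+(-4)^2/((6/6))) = 9/2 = 4.50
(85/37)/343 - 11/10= -138751/126910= -1.09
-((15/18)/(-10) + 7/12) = -1/2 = -0.50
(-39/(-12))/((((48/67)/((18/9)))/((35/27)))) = 30485/2592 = 11.76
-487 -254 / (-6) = -1334 / 3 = -444.67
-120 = -120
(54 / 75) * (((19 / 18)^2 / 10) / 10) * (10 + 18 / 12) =8303 / 90000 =0.09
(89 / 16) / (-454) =-89 / 7264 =-0.01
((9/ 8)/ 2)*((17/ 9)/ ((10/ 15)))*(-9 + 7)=-51/ 16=-3.19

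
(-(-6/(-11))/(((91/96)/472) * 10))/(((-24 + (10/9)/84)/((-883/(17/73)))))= -473164125696/110209385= -4293.32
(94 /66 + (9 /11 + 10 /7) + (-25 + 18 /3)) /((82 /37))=-131017 /18942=-6.92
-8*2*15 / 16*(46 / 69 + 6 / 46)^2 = -15125 / 1587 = -9.53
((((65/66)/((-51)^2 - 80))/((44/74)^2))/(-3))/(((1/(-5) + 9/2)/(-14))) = 3114475/2597119074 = 0.00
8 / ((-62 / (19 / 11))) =-76 / 341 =-0.22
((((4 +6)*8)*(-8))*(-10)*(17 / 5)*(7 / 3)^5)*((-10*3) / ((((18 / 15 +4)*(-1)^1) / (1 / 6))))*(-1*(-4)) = 18286016000 / 3159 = 5788545.74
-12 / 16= -3 / 4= -0.75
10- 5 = 5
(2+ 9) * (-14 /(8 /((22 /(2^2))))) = -847 /8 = -105.88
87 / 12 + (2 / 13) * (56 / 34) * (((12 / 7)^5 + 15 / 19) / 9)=930235585 / 120981588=7.69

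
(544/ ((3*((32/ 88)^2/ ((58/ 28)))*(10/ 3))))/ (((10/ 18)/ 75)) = 1610631/ 14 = 115045.07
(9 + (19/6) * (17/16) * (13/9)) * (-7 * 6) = -83825/144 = -582.12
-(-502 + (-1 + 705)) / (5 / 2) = -404 / 5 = -80.80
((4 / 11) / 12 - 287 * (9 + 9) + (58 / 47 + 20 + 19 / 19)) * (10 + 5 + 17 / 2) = -120877.79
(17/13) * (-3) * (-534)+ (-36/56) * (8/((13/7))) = 27198/13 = 2092.15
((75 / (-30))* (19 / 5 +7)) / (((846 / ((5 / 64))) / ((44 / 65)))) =-33 / 19552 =-0.00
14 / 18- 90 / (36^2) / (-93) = 5213 / 6696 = 0.78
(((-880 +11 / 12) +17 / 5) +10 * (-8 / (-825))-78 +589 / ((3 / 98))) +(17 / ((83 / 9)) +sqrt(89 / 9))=sqrt(89) / 3 +1001867239 / 54780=18292.07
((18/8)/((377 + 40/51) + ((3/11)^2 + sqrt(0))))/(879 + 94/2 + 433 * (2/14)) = 129591/21498882520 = 0.00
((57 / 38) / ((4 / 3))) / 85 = 9 / 680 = 0.01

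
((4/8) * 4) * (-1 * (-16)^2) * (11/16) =-352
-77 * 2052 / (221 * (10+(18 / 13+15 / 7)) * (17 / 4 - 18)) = 402192 / 104635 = 3.84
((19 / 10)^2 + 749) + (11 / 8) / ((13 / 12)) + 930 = 2189043 / 1300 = 1683.88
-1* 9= -9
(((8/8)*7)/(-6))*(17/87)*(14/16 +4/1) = -1547/1392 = -1.11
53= 53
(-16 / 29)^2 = 256 / 841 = 0.30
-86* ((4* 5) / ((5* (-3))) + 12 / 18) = 172 / 3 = 57.33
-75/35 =-15/7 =-2.14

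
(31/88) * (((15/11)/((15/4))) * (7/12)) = 217/2904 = 0.07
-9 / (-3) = 3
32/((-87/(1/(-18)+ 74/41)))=-20656/32103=-0.64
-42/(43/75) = -3150/43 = -73.26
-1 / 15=-0.07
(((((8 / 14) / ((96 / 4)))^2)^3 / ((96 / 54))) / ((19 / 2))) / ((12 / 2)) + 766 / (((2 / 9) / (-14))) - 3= -26843824314381311 / 556221883392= -48261.00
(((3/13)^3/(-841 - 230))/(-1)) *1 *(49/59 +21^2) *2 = 22344/2203591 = 0.01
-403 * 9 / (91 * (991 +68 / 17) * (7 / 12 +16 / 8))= -108 / 6965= -0.02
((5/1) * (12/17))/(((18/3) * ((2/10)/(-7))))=-350/17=-20.59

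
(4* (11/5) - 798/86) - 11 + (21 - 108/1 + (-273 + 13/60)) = -957857/2580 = -371.26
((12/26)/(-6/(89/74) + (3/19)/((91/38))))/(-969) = 623/6439005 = 0.00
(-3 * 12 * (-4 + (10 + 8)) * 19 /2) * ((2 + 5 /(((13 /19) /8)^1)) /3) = -1254456 /13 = -96496.62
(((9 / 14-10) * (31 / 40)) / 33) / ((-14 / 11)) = 4061 / 23520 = 0.17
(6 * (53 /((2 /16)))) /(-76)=-636 /19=-33.47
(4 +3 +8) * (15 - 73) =-870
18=18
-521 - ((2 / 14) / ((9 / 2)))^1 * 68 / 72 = -295424 / 567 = -521.03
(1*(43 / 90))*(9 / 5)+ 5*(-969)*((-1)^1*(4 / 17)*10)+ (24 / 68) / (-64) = 11400.85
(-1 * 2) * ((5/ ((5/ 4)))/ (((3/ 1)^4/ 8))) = -64/ 81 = -0.79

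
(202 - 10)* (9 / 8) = 216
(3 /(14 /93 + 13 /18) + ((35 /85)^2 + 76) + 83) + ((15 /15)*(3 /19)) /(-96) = 13914417145 /85571744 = 162.61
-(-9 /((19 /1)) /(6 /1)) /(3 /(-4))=-2 /19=-0.11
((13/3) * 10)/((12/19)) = 1235/18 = 68.61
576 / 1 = 576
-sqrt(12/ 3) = -2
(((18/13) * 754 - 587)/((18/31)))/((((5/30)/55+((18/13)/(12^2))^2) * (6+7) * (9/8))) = 2593127680/150471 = 17233.40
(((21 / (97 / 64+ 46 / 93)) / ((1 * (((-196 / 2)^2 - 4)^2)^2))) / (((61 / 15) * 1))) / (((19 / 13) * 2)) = 2821 / 27264486604800000000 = 0.00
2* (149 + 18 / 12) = 301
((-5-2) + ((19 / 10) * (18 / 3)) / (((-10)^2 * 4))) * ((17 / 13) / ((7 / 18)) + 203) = -261835597 / 182000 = -1438.66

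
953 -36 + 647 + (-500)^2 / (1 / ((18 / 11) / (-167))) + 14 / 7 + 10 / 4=-3237331 / 3674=-881.15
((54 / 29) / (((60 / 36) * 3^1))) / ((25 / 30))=324 / 725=0.45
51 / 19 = 2.68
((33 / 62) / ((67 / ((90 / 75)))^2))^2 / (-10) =-176418 / 60516335253125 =-0.00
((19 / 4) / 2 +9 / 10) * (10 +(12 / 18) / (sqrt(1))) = 524 / 15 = 34.93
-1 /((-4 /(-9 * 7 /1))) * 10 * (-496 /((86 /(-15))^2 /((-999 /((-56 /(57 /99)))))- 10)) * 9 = -500443555500 /4839907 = -103399.42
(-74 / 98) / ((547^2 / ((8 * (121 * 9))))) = -322344 / 14661241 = -0.02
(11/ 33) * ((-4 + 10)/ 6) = 1/ 3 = 0.33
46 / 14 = 23 / 7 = 3.29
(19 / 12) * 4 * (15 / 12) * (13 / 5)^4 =542659 / 1500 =361.77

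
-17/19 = -0.89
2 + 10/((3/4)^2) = 178/9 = 19.78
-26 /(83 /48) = -1248 /83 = -15.04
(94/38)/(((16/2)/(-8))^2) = 47/19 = 2.47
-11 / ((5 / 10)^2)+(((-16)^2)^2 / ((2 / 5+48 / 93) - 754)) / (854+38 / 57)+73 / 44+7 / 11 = -17204346965 / 411524564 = -41.81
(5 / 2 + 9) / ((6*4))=23 / 48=0.48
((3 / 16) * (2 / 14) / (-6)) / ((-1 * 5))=1 / 1120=0.00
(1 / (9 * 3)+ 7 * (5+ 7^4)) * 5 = 2273675 / 27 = 84210.19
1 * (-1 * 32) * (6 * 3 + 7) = -800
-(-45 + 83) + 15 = -23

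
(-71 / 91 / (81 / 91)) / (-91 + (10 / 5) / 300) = 3550 / 368523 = 0.01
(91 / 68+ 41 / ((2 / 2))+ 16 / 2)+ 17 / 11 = 38809 / 748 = 51.88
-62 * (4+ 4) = -496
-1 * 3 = -3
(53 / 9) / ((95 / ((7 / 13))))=371 / 11115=0.03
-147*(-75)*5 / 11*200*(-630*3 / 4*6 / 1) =-31255875000 / 11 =-2841443181.82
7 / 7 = 1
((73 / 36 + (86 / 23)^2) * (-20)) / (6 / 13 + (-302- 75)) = 3963349 / 4661019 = 0.85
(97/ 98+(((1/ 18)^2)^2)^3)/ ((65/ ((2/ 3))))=863174184602609/ 85027106534823936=0.01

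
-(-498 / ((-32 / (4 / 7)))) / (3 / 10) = -415 / 14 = -29.64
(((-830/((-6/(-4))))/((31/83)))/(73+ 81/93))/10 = -6889/3435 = -2.01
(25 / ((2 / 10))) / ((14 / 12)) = 750 / 7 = 107.14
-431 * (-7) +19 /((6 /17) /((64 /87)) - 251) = 411155475 /136283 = 3016.92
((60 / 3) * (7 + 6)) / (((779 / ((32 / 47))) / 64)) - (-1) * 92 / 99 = 56083916 / 3624687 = 15.47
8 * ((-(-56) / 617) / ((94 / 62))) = 13888 / 28999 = 0.48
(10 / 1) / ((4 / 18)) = 45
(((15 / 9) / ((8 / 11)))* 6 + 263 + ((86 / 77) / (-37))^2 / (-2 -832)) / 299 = 3746869546027 / 4048108396332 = 0.93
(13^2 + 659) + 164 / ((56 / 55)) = 13847 / 14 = 989.07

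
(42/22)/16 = 21/176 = 0.12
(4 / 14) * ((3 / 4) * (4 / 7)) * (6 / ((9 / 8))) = 32 / 49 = 0.65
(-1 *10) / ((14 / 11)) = -7.86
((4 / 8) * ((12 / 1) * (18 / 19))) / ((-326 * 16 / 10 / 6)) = -405 / 6194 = -0.07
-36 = -36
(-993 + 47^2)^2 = 1478656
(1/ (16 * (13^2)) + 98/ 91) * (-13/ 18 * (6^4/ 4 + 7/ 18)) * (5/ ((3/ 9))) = -28348345/ 7488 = -3785.84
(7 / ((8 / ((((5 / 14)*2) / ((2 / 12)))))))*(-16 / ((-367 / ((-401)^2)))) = 9648060 / 367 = 26288.99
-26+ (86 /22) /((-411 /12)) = -39354 /1507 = -26.11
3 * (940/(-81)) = -34.81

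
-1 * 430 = -430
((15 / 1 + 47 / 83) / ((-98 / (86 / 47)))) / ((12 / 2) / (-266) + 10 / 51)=-53833764 / 32140339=-1.67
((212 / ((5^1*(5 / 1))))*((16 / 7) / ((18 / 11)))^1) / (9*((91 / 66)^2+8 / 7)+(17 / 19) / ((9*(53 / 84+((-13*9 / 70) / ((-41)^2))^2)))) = 2248213367241370496 / 5229558253208625375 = 0.43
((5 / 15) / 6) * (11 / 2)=0.31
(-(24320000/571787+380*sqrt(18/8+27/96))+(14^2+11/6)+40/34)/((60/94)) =-702.02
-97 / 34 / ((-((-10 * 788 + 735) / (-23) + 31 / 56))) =62468 / 6814161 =0.01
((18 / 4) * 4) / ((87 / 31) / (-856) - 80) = -477648 / 2122967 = -0.22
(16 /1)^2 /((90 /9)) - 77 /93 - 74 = -22891 /465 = -49.23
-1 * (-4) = 4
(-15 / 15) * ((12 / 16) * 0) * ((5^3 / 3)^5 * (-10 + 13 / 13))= 0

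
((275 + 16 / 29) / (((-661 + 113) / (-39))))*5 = 1558245 / 15892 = 98.05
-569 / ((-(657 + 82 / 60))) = 17070 / 19751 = 0.86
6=6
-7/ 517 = -0.01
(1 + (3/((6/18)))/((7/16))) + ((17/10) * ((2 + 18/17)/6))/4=9151/420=21.79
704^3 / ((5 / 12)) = 4186963968 / 5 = 837392793.60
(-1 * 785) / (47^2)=-785 / 2209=-0.36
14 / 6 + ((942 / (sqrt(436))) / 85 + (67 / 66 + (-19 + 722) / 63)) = 471 * sqrt(109) / 9265 + 20107 / 1386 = 15.04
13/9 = 1.44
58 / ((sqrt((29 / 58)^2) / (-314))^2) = 22874272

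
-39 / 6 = -13 / 2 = -6.50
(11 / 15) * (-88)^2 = 85184 / 15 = 5678.93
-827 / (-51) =16.22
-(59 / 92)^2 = -3481 / 8464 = -0.41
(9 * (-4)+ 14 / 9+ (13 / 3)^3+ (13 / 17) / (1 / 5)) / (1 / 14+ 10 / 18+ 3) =13.99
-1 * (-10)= 10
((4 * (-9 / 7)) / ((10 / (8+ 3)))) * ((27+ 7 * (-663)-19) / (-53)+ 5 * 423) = -23112144 / 1855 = -12459.38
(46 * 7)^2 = 103684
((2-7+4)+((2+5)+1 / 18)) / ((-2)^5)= -109 / 576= -0.19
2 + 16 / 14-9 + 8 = 15 / 7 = 2.14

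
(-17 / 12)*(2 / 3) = -17 / 18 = -0.94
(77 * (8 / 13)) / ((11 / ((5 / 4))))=70 / 13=5.38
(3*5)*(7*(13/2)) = 1365/2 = 682.50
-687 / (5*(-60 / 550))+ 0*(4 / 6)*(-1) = 2519 / 2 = 1259.50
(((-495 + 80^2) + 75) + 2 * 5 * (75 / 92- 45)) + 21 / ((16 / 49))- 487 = 5115.46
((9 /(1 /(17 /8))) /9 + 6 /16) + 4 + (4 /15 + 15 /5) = 293 /30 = 9.77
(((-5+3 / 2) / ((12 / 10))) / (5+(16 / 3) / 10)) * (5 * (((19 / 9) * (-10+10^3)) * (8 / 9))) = -3657500 / 747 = -4896.25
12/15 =4/5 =0.80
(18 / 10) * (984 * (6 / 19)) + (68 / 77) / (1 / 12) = 569.92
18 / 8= 9 / 4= 2.25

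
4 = 4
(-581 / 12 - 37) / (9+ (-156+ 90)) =1025 / 684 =1.50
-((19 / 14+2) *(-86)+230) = 411 / 7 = 58.71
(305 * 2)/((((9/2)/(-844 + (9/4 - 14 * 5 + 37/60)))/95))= -316801060/27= -11733372.59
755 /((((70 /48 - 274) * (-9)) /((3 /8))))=755 /6541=0.12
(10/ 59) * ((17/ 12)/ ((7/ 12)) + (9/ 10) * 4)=1.02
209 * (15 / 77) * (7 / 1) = 285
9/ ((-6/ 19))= -57/ 2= -28.50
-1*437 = -437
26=26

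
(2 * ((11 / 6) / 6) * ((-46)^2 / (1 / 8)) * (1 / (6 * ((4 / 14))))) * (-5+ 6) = 162932 / 27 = 6034.52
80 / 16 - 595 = -590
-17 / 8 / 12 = -17 / 96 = -0.18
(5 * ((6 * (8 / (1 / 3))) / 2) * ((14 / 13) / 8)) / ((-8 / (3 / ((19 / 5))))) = -4725 / 988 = -4.78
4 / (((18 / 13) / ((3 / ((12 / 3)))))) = 13 / 6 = 2.17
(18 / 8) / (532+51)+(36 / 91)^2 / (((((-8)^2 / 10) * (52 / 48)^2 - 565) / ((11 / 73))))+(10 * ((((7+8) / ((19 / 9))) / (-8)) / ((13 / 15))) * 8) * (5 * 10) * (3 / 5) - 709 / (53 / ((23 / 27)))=-44828735501945335405 / 18142631758647396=-2470.91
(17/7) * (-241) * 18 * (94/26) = -3466062/91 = -38088.59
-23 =-23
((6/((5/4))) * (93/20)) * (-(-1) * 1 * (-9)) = -5022/25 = -200.88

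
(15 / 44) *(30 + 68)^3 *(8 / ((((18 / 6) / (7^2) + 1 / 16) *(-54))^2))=1446273274880 / 25150257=57505.31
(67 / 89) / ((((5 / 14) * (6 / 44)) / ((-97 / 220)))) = -45493 / 6675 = -6.82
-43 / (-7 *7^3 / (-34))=-1462 / 2401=-0.61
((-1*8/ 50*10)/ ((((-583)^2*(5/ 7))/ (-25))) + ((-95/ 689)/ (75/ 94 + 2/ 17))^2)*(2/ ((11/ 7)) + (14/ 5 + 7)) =5594433732/ 22114877785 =0.25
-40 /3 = -13.33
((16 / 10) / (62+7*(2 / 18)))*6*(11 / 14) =2376 / 19775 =0.12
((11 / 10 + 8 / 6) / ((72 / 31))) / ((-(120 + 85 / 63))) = -15841 / 1834800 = -0.01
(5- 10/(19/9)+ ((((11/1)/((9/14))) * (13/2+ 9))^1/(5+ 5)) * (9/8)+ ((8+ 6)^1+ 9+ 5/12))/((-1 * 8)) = -244039/36480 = -6.69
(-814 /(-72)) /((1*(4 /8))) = 407 /18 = 22.61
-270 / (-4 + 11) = -38.57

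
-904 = -904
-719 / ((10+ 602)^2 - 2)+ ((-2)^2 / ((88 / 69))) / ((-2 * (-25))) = 12526249 / 205998100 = 0.06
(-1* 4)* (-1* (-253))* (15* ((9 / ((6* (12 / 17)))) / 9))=-21505 / 6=-3584.17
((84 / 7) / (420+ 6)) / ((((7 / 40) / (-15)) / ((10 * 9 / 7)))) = -108000 / 3479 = -31.04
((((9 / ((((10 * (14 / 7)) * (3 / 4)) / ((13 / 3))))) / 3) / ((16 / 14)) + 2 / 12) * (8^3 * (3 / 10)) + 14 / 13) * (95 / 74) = 441997 / 2405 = 183.78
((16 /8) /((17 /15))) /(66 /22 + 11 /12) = 360 /799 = 0.45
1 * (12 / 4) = 3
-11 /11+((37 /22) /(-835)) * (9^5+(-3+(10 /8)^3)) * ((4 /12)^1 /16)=-196258193 /56432640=-3.48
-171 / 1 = -171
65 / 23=2.83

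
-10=-10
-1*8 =-8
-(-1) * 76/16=19/4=4.75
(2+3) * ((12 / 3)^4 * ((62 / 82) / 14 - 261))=-95861120 / 287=-334010.87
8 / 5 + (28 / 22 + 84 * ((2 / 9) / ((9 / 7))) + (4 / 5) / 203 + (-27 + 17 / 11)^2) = 665.33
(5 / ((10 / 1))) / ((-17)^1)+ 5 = 169 / 34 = 4.97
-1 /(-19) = 1 /19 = 0.05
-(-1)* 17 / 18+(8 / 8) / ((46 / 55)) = 443 / 207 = 2.14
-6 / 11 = -0.55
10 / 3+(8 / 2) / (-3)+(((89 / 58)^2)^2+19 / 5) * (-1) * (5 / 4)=-438192661 / 45265984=-9.68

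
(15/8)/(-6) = -5/16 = -0.31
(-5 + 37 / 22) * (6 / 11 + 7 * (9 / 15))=-19053 / 1210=-15.75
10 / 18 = 5 / 9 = 0.56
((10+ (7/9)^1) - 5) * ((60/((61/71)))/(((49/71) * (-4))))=-1310660/8967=-146.16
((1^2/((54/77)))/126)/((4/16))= 11/243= 0.05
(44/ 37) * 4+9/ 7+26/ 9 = 20819/ 2331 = 8.93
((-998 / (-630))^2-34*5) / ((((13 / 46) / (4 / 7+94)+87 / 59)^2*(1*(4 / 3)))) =-13411800013755077444 / 233092587119535675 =-57.54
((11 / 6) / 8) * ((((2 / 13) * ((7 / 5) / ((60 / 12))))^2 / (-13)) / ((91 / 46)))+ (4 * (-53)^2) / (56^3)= 150388339883 / 2351141520000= 0.06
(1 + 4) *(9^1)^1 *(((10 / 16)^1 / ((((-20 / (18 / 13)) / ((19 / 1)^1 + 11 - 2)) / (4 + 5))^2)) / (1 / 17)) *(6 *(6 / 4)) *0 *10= 0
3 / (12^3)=1 / 576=0.00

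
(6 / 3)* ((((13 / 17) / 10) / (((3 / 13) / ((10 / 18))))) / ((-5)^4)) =169 / 286875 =0.00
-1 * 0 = 0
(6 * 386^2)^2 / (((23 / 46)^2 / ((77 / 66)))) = 3729567746688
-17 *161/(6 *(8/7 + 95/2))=-19159/2043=-9.38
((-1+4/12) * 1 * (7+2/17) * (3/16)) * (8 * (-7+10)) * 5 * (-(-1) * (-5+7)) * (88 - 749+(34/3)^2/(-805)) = 141177.01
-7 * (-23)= 161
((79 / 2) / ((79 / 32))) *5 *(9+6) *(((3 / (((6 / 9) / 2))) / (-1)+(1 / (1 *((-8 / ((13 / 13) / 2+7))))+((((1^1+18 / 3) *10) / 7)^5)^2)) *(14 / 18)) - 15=27999999972130 / 3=9333333324043.33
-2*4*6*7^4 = -115248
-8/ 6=-4/ 3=-1.33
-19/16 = -1.19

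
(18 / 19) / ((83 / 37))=666 / 1577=0.42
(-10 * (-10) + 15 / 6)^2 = 42025 / 4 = 10506.25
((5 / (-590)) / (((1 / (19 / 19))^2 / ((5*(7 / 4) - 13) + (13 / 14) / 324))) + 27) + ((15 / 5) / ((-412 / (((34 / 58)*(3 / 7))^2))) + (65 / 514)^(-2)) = 122817906053613413 / 1371238590430800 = 89.57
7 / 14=1 / 2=0.50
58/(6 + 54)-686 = -20551/30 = -685.03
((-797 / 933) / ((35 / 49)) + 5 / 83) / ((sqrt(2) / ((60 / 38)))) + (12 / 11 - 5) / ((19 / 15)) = -645 / 209 - 439732 *sqrt(2) / 490447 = -4.35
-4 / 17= -0.24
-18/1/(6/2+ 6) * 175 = -350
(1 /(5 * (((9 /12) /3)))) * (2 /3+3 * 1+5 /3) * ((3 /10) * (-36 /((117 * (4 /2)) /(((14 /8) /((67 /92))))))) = -10304 /21775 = -0.47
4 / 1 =4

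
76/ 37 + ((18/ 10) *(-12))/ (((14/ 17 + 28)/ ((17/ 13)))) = 632878/ 589225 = 1.07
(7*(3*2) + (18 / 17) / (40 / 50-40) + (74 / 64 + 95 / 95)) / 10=1176309 / 266560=4.41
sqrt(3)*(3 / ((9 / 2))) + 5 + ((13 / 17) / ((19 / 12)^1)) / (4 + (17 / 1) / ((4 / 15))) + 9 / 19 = 2*sqrt(3) / 3 + 479752 / 87533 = 6.64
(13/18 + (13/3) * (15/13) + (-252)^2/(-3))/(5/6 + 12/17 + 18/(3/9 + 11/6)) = -84183541/39171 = -2149.13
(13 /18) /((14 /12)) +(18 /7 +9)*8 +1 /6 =1307 /14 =93.36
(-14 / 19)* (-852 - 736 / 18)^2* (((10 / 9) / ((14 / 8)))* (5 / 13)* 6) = -51661836800 / 60021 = -860729.36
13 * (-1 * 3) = -39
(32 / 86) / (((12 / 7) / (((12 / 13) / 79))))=112 / 44161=0.00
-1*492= -492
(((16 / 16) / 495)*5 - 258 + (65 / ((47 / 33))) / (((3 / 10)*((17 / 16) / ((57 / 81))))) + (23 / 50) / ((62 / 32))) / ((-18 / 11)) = 28873273423 / 300943350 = 95.94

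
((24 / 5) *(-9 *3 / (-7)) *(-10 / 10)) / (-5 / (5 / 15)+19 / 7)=324 / 215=1.51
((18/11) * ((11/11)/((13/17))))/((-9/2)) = -68/143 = -0.48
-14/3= -4.67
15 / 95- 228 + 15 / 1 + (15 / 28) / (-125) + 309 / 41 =-111955437 / 545300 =-205.31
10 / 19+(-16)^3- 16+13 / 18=-4110.75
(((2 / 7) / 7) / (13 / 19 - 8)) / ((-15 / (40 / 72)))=38 / 183897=0.00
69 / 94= 0.73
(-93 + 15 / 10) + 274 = 365 / 2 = 182.50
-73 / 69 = -1.06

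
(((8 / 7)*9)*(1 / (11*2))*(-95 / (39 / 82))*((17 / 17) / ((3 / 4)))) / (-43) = 124640 / 43043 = 2.90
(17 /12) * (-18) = -25.50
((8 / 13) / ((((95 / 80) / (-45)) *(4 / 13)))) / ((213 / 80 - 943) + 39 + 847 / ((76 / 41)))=115200 / 675493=0.17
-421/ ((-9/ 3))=421/ 3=140.33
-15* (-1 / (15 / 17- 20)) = -51 / 65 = -0.78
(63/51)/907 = 21/15419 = 0.00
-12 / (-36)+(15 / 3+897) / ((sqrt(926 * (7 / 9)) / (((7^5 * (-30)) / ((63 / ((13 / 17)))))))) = 1 / 3- 20110090 * sqrt(6482) / 7871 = -205701.71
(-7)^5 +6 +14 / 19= -319205 / 19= -16800.26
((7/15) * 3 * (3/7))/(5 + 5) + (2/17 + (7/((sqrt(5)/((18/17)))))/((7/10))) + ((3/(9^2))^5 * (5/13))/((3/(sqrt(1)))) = 84500717573/475666267050 + 36 * sqrt(5)/17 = 4.91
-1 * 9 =-9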